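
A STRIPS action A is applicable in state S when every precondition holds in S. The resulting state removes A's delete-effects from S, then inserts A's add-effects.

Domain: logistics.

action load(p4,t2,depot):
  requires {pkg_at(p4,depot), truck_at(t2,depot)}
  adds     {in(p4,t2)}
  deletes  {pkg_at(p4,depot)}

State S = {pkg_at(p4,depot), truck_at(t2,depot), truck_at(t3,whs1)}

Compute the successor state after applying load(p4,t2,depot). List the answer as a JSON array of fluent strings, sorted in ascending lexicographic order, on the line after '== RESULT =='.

Compute (S \ del) ∪ add:
  pre ⊆ S: {pkg_at(p4,depot), truck_at(t2,depot)} ⊆ S  — applicable
  S \ del = {truck_at(t2,depot), truck_at(t3,whs1)}
  ∪ add   = {in(p4,t2), truck_at(t2,depot), truck_at(t3,whs1)}

== RESULT ==
["in(p4,t2)", "truck_at(t2,depot)", "truck_at(t3,whs1)"]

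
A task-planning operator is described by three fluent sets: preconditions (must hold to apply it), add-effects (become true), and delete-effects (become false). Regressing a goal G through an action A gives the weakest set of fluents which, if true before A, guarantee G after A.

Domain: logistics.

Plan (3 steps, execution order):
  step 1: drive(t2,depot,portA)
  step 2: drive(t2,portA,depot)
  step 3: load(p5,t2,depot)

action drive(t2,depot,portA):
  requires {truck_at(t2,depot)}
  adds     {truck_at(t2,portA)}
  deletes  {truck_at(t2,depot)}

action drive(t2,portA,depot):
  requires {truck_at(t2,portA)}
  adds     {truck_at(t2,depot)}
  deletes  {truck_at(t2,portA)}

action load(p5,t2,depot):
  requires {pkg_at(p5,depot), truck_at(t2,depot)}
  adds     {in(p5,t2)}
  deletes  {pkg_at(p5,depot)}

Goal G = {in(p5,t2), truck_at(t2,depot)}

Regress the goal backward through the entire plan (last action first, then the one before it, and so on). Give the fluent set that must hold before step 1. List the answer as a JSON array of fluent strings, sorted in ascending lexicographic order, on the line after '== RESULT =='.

Regress step by step:
  through step 3 (load(p5,t2,depot)): drop {in(p5,t2)}, keep {truck_at(t2,depot)}, require {pkg_at(p5,depot), truck_at(t2,depot)}
    → {pkg_at(p5,depot), truck_at(t2,depot)}
  through step 2 (drive(t2,portA,depot)): drop {truck_at(t2,depot)}, keep {pkg_at(p5,depot)}, require {truck_at(t2,portA)}
    → {pkg_at(p5,depot), truck_at(t2,portA)}
  through step 1 (drive(t2,depot,portA)): drop {truck_at(t2,portA)}, keep {pkg_at(p5,depot)}, require {truck_at(t2,depot)}
    → {pkg_at(p5,depot), truck_at(t2,depot)}

== RESULT ==
["pkg_at(p5,depot)", "truck_at(t2,depot)"]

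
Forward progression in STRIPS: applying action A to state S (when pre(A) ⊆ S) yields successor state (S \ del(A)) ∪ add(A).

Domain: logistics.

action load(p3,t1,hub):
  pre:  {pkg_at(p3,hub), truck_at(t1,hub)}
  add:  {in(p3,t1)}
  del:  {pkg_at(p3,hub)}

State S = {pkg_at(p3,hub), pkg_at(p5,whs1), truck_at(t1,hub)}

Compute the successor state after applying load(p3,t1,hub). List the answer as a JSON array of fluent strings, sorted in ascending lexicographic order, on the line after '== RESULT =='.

Compute (S \ del) ∪ add:
  pre ⊆ S: {pkg_at(p3,hub), truck_at(t1,hub)} ⊆ S  — applicable
  S \ del = {pkg_at(p5,whs1), truck_at(t1,hub)}
  ∪ add   = {in(p3,t1), pkg_at(p5,whs1), truck_at(t1,hub)}

== RESULT ==
["in(p3,t1)", "pkg_at(p5,whs1)", "truck_at(t1,hub)"]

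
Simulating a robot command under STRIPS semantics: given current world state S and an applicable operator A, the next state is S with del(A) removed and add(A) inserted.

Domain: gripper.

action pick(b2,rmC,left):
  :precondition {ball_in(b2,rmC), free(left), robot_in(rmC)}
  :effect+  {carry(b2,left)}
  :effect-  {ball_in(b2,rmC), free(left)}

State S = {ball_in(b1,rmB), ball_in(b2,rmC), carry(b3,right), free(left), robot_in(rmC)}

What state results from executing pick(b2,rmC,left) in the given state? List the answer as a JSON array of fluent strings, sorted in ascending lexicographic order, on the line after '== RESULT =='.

Compute (S \ del) ∪ add:
  pre ⊆ S: {ball_in(b2,rmC), free(left), robot_in(rmC)} ⊆ S  — applicable
  S \ del = {ball_in(b1,rmB), carry(b3,right), robot_in(rmC)}
  ∪ add   = {ball_in(b1,rmB), carry(b2,left), carry(b3,right), robot_in(rmC)}

== RESULT ==
["ball_in(b1,rmB)", "carry(b2,left)", "carry(b3,right)", "robot_in(rmC)"]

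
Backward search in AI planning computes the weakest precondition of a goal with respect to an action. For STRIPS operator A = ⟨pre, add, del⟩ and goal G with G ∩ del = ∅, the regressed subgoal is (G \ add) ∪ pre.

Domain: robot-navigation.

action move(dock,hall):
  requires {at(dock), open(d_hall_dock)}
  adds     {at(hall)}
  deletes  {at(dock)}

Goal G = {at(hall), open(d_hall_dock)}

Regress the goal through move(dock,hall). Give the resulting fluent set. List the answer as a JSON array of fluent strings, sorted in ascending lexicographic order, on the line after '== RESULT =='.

Compute (G \ add) ∪ pre:
  G ∩ del = {}  (empty — regression defined)
  G \ add = {at(hall), open(d_hall_dock)} \ {at(hall)} = {open(d_hall_dock)}
  ∪ pre   = {open(d_hall_dock)} ∪ {at(dock), open(d_hall_dock)}
          = {at(dock), open(d_hall_dock)}

== RESULT ==
["at(dock)", "open(d_hall_dock)"]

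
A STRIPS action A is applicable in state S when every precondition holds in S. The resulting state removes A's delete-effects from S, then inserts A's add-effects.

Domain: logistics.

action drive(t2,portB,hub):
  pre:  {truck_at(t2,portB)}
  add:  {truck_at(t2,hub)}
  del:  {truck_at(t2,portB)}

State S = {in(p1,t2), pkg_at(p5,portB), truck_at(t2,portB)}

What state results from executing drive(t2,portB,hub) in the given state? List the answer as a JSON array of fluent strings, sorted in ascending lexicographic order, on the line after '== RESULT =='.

Progress:
  pre ⊆ S: {truck_at(t2,portB)} ⊆ S  — applicable
  S \ del = {in(p1,t2), pkg_at(p5,portB)}
  ∪ add   = {in(p1,t2), pkg_at(p5,portB), truck_at(t2,hub)}

== RESULT ==
["in(p1,t2)", "pkg_at(p5,portB)", "truck_at(t2,hub)"]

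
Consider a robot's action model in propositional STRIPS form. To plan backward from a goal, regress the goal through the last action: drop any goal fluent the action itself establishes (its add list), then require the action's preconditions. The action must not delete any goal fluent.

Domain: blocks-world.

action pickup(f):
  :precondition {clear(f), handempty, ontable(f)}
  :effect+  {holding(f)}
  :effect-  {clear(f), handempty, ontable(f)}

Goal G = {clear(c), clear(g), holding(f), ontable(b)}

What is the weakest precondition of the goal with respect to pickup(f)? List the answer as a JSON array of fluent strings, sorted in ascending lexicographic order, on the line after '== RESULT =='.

Regress:
  G ∩ del = {}  (empty — regression defined)
  G \ add = {clear(c), clear(g), holding(f), ontable(b)} \ {holding(f)} = {clear(c), clear(g), ontable(b)}
  ∪ pre   = {clear(c), clear(g), ontable(b)} ∪ {clear(f), handempty, ontable(f)}
          = {clear(c), clear(f), clear(g), handempty, ontable(b), ontable(f)}

== RESULT ==
["clear(c)", "clear(f)", "clear(g)", "handempty", "ontable(b)", "ontable(f)"]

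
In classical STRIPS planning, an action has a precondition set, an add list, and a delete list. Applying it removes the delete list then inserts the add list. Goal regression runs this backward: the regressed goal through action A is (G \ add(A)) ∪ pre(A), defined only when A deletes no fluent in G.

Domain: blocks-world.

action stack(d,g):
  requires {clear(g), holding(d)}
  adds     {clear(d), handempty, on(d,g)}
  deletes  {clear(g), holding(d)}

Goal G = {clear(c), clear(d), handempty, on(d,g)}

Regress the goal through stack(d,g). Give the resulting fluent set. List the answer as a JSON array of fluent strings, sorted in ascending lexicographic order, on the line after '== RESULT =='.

Compute (G \ add) ∪ pre:
  G ∩ del = {}  (empty — regression defined)
  G \ add = {clear(c), clear(d), handempty, on(d,g)} \ {clear(d), handempty, on(d,g)} = {clear(c)}
  ∪ pre   = {clear(c)} ∪ {clear(g), holding(d)}
          = {clear(c), clear(g), holding(d)}

== RESULT ==
["clear(c)", "clear(g)", "holding(d)"]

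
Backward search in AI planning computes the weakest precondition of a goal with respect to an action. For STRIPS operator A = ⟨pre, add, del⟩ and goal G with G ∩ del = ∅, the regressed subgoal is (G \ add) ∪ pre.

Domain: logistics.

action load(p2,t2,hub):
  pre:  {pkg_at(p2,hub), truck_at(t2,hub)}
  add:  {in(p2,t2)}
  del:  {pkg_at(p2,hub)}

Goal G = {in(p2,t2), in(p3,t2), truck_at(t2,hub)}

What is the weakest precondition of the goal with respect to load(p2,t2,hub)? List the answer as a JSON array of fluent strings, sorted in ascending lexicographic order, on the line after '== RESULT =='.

Regress:
  G ∩ del = {}  (empty — regression defined)
  G \ add = {in(p2,t2), in(p3,t2), truck_at(t2,hub)} \ {in(p2,t2)} = {in(p3,t2), truck_at(t2,hub)}
  ∪ pre   = {in(p3,t2), truck_at(t2,hub)} ∪ {pkg_at(p2,hub), truck_at(t2,hub)}
          = {in(p3,t2), pkg_at(p2,hub), truck_at(t2,hub)}

== RESULT ==
["in(p3,t2)", "pkg_at(p2,hub)", "truck_at(t2,hub)"]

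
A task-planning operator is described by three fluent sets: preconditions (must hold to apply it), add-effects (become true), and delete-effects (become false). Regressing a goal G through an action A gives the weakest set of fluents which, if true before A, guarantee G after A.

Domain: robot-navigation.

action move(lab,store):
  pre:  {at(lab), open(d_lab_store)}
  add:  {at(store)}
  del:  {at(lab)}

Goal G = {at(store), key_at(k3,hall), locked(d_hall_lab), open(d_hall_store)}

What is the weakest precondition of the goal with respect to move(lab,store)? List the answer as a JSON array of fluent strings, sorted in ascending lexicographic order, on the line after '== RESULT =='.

Compute (G \ add) ∪ pre:
  G ∩ del = {}  (empty — regression defined)
  G \ add = {at(store), key_at(k3,hall), locked(d_hall_lab), open(d_hall_store)} \ {at(store)} = {key_at(k3,hall), locked(d_hall_lab), open(d_hall_store)}
  ∪ pre   = {key_at(k3,hall), locked(d_hall_lab), open(d_hall_store)} ∪ {at(lab), open(d_lab_store)}
          = {at(lab), key_at(k3,hall), locked(d_hall_lab), open(d_hall_store), open(d_lab_store)}

== RESULT ==
["at(lab)", "key_at(k3,hall)", "locked(d_hall_lab)", "open(d_hall_store)", "open(d_lab_store)"]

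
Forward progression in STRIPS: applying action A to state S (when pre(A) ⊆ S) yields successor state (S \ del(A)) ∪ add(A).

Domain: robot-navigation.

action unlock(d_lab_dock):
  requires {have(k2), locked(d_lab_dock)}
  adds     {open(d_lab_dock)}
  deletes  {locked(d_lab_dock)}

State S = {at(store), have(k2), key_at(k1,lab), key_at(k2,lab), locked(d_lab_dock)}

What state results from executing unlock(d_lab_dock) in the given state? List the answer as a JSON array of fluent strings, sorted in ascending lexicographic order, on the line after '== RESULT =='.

Progress:
  pre ⊆ S: {have(k2), locked(d_lab_dock)} ⊆ S  — applicable
  S \ del = {at(store), have(k2), key_at(k1,lab), key_at(k2,lab)}
  ∪ add   = {at(store), have(k2), key_at(k1,lab), key_at(k2,lab), open(d_lab_dock)}

== RESULT ==
["at(store)", "have(k2)", "key_at(k1,lab)", "key_at(k2,lab)", "open(d_lab_dock)"]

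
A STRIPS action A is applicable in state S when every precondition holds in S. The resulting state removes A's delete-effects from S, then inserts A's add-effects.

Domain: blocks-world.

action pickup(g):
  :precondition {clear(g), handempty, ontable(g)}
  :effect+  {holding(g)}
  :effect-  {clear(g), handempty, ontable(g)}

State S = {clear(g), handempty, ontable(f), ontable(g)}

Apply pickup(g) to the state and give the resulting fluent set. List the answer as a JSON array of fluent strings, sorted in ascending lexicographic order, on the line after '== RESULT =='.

Compute (S \ del) ∪ add:
  pre ⊆ S: {clear(g), handempty, ontable(g)} ⊆ S  — applicable
  S \ del = {ontable(f)}
  ∪ add   = {holding(g), ontable(f)}

== RESULT ==
["holding(g)", "ontable(f)"]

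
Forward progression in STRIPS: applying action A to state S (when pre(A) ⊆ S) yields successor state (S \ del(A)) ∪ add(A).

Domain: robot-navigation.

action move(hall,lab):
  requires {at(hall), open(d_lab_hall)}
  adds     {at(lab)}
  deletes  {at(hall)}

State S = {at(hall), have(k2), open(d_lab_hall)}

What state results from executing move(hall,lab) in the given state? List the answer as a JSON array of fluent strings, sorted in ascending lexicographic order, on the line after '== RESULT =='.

Compute (S \ del) ∪ add:
  pre ⊆ S: {at(hall), open(d_lab_hall)} ⊆ S  — applicable
  S \ del = {have(k2), open(d_lab_hall)}
  ∪ add   = {at(lab), have(k2), open(d_lab_hall)}

== RESULT ==
["at(lab)", "have(k2)", "open(d_lab_hall)"]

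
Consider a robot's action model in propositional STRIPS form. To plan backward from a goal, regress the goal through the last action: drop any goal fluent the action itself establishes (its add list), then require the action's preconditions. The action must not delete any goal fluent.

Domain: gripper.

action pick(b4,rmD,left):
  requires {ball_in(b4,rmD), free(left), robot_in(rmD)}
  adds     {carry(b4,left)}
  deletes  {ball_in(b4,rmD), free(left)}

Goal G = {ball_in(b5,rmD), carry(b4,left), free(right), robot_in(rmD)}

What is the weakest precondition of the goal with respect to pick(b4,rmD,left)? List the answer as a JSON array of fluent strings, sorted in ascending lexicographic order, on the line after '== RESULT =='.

Compute (G \ add) ∪ pre:
  G ∩ del = {}  (empty — regression defined)
  G \ add = {ball_in(b5,rmD), carry(b4,left), free(right), robot_in(rmD)} \ {carry(b4,left)} = {ball_in(b5,rmD), free(right), robot_in(rmD)}
  ∪ pre   = {ball_in(b5,rmD), free(right), robot_in(rmD)} ∪ {ball_in(b4,rmD), free(left), robot_in(rmD)}
          = {ball_in(b4,rmD), ball_in(b5,rmD), free(left), free(right), robot_in(rmD)}

== RESULT ==
["ball_in(b4,rmD)", "ball_in(b5,rmD)", "free(left)", "free(right)", "robot_in(rmD)"]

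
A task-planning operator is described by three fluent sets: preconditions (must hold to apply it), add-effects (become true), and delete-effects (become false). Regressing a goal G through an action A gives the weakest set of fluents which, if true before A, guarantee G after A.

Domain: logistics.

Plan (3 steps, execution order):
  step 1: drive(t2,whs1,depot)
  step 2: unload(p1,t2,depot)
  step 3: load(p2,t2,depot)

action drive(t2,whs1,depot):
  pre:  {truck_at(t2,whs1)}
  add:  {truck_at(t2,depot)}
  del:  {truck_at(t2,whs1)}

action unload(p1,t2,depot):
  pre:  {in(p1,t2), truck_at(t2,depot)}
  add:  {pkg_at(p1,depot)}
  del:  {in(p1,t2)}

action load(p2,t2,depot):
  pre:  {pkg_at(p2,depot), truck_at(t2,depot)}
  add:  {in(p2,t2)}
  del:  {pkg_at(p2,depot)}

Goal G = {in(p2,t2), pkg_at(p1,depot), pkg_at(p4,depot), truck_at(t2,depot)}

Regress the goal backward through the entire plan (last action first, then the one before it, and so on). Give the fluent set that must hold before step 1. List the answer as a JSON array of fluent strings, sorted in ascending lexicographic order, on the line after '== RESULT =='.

Work backward from the goal:
  through step 3 (load(p2,t2,depot)): drop {in(p2,t2)}, keep {pkg_at(p1,depot), pkg_at(p4,depot), truck_at(t2,depot)}, require {pkg_at(p2,depot), truck_at(t2,depot)}
    → {pkg_at(p1,depot), pkg_at(p2,depot), pkg_at(p4,depot), truck_at(t2,depot)}
  through step 2 (unload(p1,t2,depot)): drop {pkg_at(p1,depot)}, keep {pkg_at(p2,depot), pkg_at(p4,depot), truck_at(t2,depot)}, require {in(p1,t2), truck_at(t2,depot)}
    → {in(p1,t2), pkg_at(p2,depot), pkg_at(p4,depot), truck_at(t2,depot)}
  through step 1 (drive(t2,whs1,depot)): drop {truck_at(t2,depot)}, keep {in(p1,t2), pkg_at(p2,depot), pkg_at(p4,depot)}, require {truck_at(t2,whs1)}
    → {in(p1,t2), pkg_at(p2,depot), pkg_at(p4,depot), truck_at(t2,whs1)}

== RESULT ==
["in(p1,t2)", "pkg_at(p2,depot)", "pkg_at(p4,depot)", "truck_at(t2,whs1)"]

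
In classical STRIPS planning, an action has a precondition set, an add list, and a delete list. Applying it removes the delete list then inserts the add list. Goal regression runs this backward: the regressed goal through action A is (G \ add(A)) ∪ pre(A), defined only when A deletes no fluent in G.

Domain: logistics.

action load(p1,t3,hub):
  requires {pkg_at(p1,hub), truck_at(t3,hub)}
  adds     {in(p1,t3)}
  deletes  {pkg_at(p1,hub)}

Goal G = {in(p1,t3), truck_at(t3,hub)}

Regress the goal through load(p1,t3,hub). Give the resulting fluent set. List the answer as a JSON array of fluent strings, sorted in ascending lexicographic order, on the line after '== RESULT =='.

Compute (G \ add) ∪ pre:
  G ∩ del = {}  (empty — regression defined)
  G \ add = {in(p1,t3), truck_at(t3,hub)} \ {in(p1,t3)} = {truck_at(t3,hub)}
  ∪ pre   = {truck_at(t3,hub)} ∪ {pkg_at(p1,hub), truck_at(t3,hub)}
          = {pkg_at(p1,hub), truck_at(t3,hub)}

== RESULT ==
["pkg_at(p1,hub)", "truck_at(t3,hub)"]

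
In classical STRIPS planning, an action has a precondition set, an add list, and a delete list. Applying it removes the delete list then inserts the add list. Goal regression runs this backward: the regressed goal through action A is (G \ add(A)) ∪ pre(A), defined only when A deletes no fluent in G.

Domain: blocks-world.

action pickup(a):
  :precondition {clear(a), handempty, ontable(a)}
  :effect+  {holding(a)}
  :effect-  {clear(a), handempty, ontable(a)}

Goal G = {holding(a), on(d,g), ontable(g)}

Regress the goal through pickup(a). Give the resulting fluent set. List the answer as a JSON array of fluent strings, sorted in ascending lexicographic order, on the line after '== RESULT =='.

Regress:
  G ∩ del = {}  (empty — regression defined)
  G \ add = {holding(a), on(d,g), ontable(g)} \ {holding(a)} = {on(d,g), ontable(g)}
  ∪ pre   = {on(d,g), ontable(g)} ∪ {clear(a), handempty, ontable(a)}
          = {clear(a), handempty, on(d,g), ontable(a), ontable(g)}

== RESULT ==
["clear(a)", "handempty", "on(d,g)", "ontable(a)", "ontable(g)"]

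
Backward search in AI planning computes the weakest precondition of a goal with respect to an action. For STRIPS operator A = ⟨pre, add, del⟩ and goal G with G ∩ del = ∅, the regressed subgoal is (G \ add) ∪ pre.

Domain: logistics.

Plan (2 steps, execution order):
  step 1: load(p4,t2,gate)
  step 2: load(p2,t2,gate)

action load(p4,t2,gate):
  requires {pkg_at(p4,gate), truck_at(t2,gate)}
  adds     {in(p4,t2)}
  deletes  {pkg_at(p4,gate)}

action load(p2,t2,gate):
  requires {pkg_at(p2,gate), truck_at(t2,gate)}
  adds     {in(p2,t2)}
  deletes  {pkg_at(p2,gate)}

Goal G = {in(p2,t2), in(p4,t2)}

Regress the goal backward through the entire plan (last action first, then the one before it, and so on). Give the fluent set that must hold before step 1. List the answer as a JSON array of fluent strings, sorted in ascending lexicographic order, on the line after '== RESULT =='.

Work backward from the goal:
  through step 2 (load(p2,t2,gate)): drop {in(p2,t2)}, keep {in(p4,t2)}, require {pkg_at(p2,gate), truck_at(t2,gate)}
    → {in(p4,t2), pkg_at(p2,gate), truck_at(t2,gate)}
  through step 1 (load(p4,t2,gate)): drop {in(p4,t2)}, keep {pkg_at(p2,gate), truck_at(t2,gate)}, require {pkg_at(p4,gate), truck_at(t2,gate)}
    → {pkg_at(p2,gate), pkg_at(p4,gate), truck_at(t2,gate)}

== RESULT ==
["pkg_at(p2,gate)", "pkg_at(p4,gate)", "truck_at(t2,gate)"]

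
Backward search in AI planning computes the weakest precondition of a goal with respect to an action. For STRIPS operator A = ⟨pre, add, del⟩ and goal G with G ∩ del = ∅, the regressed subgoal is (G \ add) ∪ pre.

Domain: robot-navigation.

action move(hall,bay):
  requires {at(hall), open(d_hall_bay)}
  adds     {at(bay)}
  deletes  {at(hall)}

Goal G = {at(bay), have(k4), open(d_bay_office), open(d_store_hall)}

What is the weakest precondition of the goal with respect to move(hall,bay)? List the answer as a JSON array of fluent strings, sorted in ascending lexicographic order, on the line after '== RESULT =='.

Regress:
  G ∩ del = {}  (empty — regression defined)
  G \ add = {at(bay), have(k4), open(d_bay_office), open(d_store_hall)} \ {at(bay)} = {have(k4), open(d_bay_office), open(d_store_hall)}
  ∪ pre   = {have(k4), open(d_bay_office), open(d_store_hall)} ∪ {at(hall), open(d_hall_bay)}
          = {at(hall), have(k4), open(d_bay_office), open(d_hall_bay), open(d_store_hall)}

== RESULT ==
["at(hall)", "have(k4)", "open(d_bay_office)", "open(d_hall_bay)", "open(d_store_hall)"]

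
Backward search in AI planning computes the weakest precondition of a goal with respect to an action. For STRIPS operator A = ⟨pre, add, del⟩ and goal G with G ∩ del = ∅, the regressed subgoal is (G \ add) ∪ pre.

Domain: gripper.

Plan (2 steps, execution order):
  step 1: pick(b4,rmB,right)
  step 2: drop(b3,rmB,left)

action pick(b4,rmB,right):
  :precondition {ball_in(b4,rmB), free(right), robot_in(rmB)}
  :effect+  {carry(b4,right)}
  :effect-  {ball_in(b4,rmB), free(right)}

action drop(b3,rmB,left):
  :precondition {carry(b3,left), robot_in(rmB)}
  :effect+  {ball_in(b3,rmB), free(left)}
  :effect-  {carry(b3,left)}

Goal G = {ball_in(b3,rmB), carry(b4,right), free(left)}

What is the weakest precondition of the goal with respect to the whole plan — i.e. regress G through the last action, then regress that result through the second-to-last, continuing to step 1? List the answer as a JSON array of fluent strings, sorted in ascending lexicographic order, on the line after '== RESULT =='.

Regress step by step:
  through step 2 (drop(b3,rmB,left)): drop {ball_in(b3,rmB), free(left)}, keep {carry(b4,right)}, require {carry(b3,left), robot_in(rmB)}
    → {carry(b3,left), carry(b4,right), robot_in(rmB)}
  through step 1 (pick(b4,rmB,right)): drop {carry(b4,right)}, keep {carry(b3,left), robot_in(rmB)}, require {ball_in(b4,rmB), free(right), robot_in(rmB)}
    → {ball_in(b4,rmB), carry(b3,left), free(right), robot_in(rmB)}

== RESULT ==
["ball_in(b4,rmB)", "carry(b3,left)", "free(right)", "robot_in(rmB)"]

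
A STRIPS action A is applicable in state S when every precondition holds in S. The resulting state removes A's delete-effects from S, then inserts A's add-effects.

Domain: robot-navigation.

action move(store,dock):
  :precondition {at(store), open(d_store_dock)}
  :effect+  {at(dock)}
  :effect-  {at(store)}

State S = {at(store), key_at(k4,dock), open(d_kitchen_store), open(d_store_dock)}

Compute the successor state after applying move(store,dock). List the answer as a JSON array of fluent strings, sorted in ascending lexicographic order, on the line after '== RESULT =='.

Compute (S \ del) ∪ add:
  pre ⊆ S: {at(store), open(d_store_dock)} ⊆ S  — applicable
  S \ del = {key_at(k4,dock), open(d_kitchen_store), open(d_store_dock)}
  ∪ add   = {at(dock), key_at(k4,dock), open(d_kitchen_store), open(d_store_dock)}

== RESULT ==
["at(dock)", "key_at(k4,dock)", "open(d_kitchen_store)", "open(d_store_dock)"]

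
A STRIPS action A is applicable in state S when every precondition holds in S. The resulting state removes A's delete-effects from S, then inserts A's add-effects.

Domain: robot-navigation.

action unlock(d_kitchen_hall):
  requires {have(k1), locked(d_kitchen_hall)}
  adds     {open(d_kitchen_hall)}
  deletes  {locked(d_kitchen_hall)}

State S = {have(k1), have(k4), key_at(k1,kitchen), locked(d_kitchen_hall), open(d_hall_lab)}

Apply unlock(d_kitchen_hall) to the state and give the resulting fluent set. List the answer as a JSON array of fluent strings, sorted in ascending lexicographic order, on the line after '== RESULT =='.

Progress:
  pre ⊆ S: {have(k1), locked(d_kitchen_hall)} ⊆ S  — applicable
  S \ del = {have(k1), have(k4), key_at(k1,kitchen), open(d_hall_lab)}
  ∪ add   = {have(k1), have(k4), key_at(k1,kitchen), open(d_hall_lab), open(d_kitchen_hall)}

== RESULT ==
["have(k1)", "have(k4)", "key_at(k1,kitchen)", "open(d_hall_lab)", "open(d_kitchen_hall)"]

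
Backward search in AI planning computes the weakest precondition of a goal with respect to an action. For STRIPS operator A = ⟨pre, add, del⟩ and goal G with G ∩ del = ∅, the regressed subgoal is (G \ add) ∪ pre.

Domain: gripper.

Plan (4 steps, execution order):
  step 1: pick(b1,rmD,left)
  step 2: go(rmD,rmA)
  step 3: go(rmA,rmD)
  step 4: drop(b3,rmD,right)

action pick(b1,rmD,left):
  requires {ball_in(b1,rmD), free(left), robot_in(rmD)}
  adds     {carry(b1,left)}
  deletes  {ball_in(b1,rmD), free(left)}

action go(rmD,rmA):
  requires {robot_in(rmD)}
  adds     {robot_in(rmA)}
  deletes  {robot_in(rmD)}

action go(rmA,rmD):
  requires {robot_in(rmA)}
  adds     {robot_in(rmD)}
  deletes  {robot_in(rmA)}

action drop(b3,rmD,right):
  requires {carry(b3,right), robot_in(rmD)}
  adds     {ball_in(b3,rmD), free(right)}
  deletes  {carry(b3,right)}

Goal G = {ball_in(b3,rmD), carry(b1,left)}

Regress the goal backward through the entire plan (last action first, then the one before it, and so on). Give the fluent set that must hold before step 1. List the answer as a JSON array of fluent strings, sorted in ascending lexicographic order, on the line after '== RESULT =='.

Regress step by step:
  through step 4 (drop(b3,rmD,right)): drop {ball_in(b3,rmD)}, keep {carry(b1,left)}, require {carry(b3,right), robot_in(rmD)}
    → {carry(b1,left), carry(b3,right), robot_in(rmD)}
  through step 3 (go(rmA,rmD)): drop {robot_in(rmD)}, keep {carry(b1,left), carry(b3,right)}, require {robot_in(rmA)}
    → {carry(b1,left), carry(b3,right), robot_in(rmA)}
  through step 2 (go(rmD,rmA)): drop {robot_in(rmA)}, keep {carry(b1,left), carry(b3,right)}, require {robot_in(rmD)}
    → {carry(b1,left), carry(b3,right), robot_in(rmD)}
  through step 1 (pick(b1,rmD,left)): drop {carry(b1,left)}, keep {carry(b3,right), robot_in(rmD)}, require {ball_in(b1,rmD), free(left), robot_in(rmD)}
    → {ball_in(b1,rmD), carry(b3,right), free(left), robot_in(rmD)}

== RESULT ==
["ball_in(b1,rmD)", "carry(b3,right)", "free(left)", "robot_in(rmD)"]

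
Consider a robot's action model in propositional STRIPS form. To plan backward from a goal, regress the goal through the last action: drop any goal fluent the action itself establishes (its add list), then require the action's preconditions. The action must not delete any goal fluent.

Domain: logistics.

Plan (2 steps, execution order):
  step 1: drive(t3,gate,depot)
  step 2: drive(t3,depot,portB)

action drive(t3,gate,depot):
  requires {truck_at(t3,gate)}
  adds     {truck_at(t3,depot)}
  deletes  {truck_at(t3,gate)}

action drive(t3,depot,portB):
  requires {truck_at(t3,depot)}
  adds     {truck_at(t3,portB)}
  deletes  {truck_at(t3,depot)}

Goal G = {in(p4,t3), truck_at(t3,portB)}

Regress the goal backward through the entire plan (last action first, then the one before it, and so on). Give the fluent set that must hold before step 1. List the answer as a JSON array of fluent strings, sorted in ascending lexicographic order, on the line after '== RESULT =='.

Work backward from the goal:
  through step 2 (drive(t3,depot,portB)): drop {truck_at(t3,portB)}, keep {in(p4,t3)}, require {truck_at(t3,depot)}
    → {in(p4,t3), truck_at(t3,depot)}
  through step 1 (drive(t3,gate,depot)): drop {truck_at(t3,depot)}, keep {in(p4,t3)}, require {truck_at(t3,gate)}
    → {in(p4,t3), truck_at(t3,gate)}

== RESULT ==
["in(p4,t3)", "truck_at(t3,gate)"]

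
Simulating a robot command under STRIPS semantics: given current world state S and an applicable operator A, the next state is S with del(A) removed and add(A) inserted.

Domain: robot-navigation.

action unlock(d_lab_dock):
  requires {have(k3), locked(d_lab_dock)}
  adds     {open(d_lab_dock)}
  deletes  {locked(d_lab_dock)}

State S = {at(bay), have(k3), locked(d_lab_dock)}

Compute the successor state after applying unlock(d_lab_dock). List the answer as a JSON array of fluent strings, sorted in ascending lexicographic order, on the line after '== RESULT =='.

Progress:
  pre ⊆ S: {have(k3), locked(d_lab_dock)} ⊆ S  — applicable
  S \ del = {at(bay), have(k3)}
  ∪ add   = {at(bay), have(k3), open(d_lab_dock)}

== RESULT ==
["at(bay)", "have(k3)", "open(d_lab_dock)"]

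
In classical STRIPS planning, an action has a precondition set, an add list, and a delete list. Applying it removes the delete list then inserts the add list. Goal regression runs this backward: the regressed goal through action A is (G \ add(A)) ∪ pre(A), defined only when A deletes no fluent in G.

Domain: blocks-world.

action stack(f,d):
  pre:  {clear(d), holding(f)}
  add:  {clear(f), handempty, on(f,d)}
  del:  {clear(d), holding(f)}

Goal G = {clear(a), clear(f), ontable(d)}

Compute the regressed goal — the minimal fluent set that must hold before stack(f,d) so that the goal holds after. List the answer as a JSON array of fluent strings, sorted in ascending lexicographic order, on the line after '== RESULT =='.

Compute (G \ add) ∪ pre:
  G ∩ del = {}  (empty — regression defined)
  G \ add = {clear(a), clear(f), ontable(d)} \ {clear(f), handempty, on(f,d)} = {clear(a), ontable(d)}
  ∪ pre   = {clear(a), ontable(d)} ∪ {clear(d), holding(f)}
          = {clear(a), clear(d), holding(f), ontable(d)}

== RESULT ==
["clear(a)", "clear(d)", "holding(f)", "ontable(d)"]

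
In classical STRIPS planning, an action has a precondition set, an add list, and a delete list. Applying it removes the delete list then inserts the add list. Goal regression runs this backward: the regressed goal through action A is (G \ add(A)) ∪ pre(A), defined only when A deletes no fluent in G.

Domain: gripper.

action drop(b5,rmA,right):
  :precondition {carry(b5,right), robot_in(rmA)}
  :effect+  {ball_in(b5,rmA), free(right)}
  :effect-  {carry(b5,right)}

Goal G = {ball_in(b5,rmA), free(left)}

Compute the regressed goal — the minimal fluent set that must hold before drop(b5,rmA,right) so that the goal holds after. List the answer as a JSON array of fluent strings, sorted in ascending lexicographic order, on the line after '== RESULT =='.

Compute (G \ add) ∪ pre:
  G ∩ del = {}  (empty — regression defined)
  G \ add = {ball_in(b5,rmA), free(left)} \ {ball_in(b5,rmA), free(right)} = {free(left)}
  ∪ pre   = {free(left)} ∪ {carry(b5,right), robot_in(rmA)}
          = {carry(b5,right), free(left), robot_in(rmA)}

== RESULT ==
["carry(b5,right)", "free(left)", "robot_in(rmA)"]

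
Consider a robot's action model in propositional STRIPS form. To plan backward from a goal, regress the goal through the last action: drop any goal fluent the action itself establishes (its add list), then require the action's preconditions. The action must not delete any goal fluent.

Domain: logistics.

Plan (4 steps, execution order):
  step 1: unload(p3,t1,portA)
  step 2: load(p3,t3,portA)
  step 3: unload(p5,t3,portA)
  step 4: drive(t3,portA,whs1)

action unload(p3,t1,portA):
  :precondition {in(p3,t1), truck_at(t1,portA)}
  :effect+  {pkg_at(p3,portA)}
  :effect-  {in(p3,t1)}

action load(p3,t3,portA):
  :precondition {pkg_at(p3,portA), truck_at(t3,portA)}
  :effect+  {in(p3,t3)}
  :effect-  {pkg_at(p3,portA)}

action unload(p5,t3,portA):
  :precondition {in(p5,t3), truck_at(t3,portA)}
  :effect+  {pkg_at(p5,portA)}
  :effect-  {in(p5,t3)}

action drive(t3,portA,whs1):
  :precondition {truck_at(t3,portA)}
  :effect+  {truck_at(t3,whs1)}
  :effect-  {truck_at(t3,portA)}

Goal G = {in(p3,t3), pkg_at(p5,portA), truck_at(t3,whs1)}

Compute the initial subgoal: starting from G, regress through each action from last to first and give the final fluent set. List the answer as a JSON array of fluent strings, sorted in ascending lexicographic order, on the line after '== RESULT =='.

Work backward from the goal:
  through step 4 (drive(t3,portA,whs1)): drop {truck_at(t3,whs1)}, keep {in(p3,t3), pkg_at(p5,portA)}, require {truck_at(t3,portA)}
    → {in(p3,t3), pkg_at(p5,portA), truck_at(t3,portA)}
  through step 3 (unload(p5,t3,portA)): drop {pkg_at(p5,portA)}, keep {in(p3,t3), truck_at(t3,portA)}, require {in(p5,t3), truck_at(t3,portA)}
    → {in(p3,t3), in(p5,t3), truck_at(t3,portA)}
  through step 2 (load(p3,t3,portA)): drop {in(p3,t3)}, keep {in(p5,t3), truck_at(t3,portA)}, require {pkg_at(p3,portA), truck_at(t3,portA)}
    → {in(p5,t3), pkg_at(p3,portA), truck_at(t3,portA)}
  through step 1 (unload(p3,t1,portA)): drop {pkg_at(p3,portA)}, keep {in(p5,t3), truck_at(t3,portA)}, require {in(p3,t1), truck_at(t1,portA)}
    → {in(p3,t1), in(p5,t3), truck_at(t1,portA), truck_at(t3,portA)}

== RESULT ==
["in(p3,t1)", "in(p5,t3)", "truck_at(t1,portA)", "truck_at(t3,portA)"]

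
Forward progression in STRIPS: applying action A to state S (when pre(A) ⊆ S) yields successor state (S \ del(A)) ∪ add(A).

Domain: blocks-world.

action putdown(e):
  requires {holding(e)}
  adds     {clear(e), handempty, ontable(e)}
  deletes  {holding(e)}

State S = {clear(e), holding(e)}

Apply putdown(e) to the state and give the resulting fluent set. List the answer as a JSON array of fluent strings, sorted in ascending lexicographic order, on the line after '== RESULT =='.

Compute (S \ del) ∪ add:
  pre ⊆ S: {holding(e)} ⊆ S  — applicable
  S \ del = {clear(e)}
  ∪ add   = {clear(e), handempty, ontable(e)}

== RESULT ==
["clear(e)", "handempty", "ontable(e)"]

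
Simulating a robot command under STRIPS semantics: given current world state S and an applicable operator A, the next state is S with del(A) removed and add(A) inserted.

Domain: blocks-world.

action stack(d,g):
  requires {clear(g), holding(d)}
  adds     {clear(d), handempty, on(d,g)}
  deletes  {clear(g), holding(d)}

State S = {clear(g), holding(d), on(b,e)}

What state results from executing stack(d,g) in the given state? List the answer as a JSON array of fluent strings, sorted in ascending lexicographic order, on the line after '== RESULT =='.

Compute (S \ del) ∪ add:
  pre ⊆ S: {clear(g), holding(d)} ⊆ S  — applicable
  S \ del = {on(b,e)}
  ∪ add   = {clear(d), handempty, on(b,e), on(d,g)}

== RESULT ==
["clear(d)", "handempty", "on(b,e)", "on(d,g)"]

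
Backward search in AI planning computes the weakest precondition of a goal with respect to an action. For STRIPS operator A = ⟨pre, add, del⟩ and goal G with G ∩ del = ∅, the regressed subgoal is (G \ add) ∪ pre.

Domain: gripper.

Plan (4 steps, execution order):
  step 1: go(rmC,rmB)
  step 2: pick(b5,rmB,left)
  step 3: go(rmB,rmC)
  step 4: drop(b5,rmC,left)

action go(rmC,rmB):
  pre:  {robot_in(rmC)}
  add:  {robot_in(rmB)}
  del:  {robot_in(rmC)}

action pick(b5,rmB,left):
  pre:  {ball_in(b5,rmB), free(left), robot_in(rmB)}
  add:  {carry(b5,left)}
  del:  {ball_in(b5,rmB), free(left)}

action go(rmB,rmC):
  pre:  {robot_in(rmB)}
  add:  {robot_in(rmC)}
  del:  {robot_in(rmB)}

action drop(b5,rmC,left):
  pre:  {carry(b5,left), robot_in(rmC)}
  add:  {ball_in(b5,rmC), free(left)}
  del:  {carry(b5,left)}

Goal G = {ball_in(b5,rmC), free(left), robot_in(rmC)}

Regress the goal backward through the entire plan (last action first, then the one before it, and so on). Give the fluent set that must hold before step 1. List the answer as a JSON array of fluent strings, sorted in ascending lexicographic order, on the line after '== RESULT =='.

Regress step by step:
  through step 4 (drop(b5,rmC,left)): drop {ball_in(b5,rmC), free(left)}, keep {robot_in(rmC)}, require {carry(b5,left), robot_in(rmC)}
    → {carry(b5,left), robot_in(rmC)}
  through step 3 (go(rmB,rmC)): drop {robot_in(rmC)}, keep {carry(b5,left)}, require {robot_in(rmB)}
    → {carry(b5,left), robot_in(rmB)}
  through step 2 (pick(b5,rmB,left)): drop {carry(b5,left)}, keep {robot_in(rmB)}, require {ball_in(b5,rmB), free(left), robot_in(rmB)}
    → {ball_in(b5,rmB), free(left), robot_in(rmB)}
  through step 1 (go(rmC,rmB)): drop {robot_in(rmB)}, keep {ball_in(b5,rmB), free(left)}, require {robot_in(rmC)}
    → {ball_in(b5,rmB), free(left), robot_in(rmC)}

== RESULT ==
["ball_in(b5,rmB)", "free(left)", "robot_in(rmC)"]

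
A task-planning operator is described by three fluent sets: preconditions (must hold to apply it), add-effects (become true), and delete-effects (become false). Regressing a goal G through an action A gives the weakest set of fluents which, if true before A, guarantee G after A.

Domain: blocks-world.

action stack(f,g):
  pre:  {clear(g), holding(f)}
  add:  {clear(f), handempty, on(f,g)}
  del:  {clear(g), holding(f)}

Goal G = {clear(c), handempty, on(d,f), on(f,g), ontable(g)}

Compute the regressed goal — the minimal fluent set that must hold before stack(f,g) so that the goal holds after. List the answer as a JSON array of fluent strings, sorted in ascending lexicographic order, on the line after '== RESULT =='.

Compute (G \ add) ∪ pre:
  G ∩ del = {}  (empty — regression defined)
  G \ add = {clear(c), handempty, on(d,f), on(f,g), ontable(g)} \ {clear(f), handempty, on(f,g)} = {clear(c), on(d,f), ontable(g)}
  ∪ pre   = {clear(c), on(d,f), ontable(g)} ∪ {clear(g), holding(f)}
          = {clear(c), clear(g), holding(f), on(d,f), ontable(g)}

== RESULT ==
["clear(c)", "clear(g)", "holding(f)", "on(d,f)", "ontable(g)"]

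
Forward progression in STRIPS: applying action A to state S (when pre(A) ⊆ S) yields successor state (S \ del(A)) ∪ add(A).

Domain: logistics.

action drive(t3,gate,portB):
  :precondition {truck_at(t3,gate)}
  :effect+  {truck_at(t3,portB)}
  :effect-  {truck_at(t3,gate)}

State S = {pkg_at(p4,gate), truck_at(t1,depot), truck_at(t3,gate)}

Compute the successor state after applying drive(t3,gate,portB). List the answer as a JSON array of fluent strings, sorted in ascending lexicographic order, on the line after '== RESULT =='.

Compute (S \ del) ∪ add:
  pre ⊆ S: {truck_at(t3,gate)} ⊆ S  — applicable
  S \ del = {pkg_at(p4,gate), truck_at(t1,depot)}
  ∪ add   = {pkg_at(p4,gate), truck_at(t1,depot), truck_at(t3,portB)}

== RESULT ==
["pkg_at(p4,gate)", "truck_at(t1,depot)", "truck_at(t3,portB)"]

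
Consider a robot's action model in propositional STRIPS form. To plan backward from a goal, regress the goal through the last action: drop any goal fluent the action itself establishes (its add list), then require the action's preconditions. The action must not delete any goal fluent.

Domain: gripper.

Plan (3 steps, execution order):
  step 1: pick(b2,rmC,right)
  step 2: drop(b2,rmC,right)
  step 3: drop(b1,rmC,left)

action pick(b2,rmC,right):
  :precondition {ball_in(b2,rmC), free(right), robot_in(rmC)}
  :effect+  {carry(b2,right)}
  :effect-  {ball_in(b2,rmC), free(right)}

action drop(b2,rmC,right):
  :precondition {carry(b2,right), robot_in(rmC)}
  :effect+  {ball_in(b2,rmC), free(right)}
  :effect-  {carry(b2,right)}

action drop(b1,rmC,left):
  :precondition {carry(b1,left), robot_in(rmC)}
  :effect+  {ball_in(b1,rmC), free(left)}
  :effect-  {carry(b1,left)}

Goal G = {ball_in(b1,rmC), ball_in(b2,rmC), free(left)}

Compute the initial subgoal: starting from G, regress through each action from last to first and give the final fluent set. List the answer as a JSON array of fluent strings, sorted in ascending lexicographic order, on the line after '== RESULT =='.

Regress step by step:
  through step 3 (drop(b1,rmC,left)): drop {ball_in(b1,rmC), free(left)}, keep {ball_in(b2,rmC)}, require {carry(b1,left), robot_in(rmC)}
    → {ball_in(b2,rmC), carry(b1,left), robot_in(rmC)}
  through step 2 (drop(b2,rmC,right)): drop {ball_in(b2,rmC)}, keep {carry(b1,left), robot_in(rmC)}, require {carry(b2,right), robot_in(rmC)}
    → {carry(b1,left), carry(b2,right), robot_in(rmC)}
  through step 1 (pick(b2,rmC,right)): drop {carry(b2,right)}, keep {carry(b1,left), robot_in(rmC)}, require {ball_in(b2,rmC), free(right), robot_in(rmC)}
    → {ball_in(b2,rmC), carry(b1,left), free(right), robot_in(rmC)}

== RESULT ==
["ball_in(b2,rmC)", "carry(b1,left)", "free(right)", "robot_in(rmC)"]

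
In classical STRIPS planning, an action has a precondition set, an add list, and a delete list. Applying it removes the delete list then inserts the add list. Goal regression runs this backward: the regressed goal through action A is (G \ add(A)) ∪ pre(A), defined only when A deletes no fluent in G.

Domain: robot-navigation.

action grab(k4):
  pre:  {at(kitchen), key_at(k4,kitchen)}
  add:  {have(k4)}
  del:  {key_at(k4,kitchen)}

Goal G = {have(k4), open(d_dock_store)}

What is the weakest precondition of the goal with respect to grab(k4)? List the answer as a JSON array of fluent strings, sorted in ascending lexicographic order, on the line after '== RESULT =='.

Compute (G \ add) ∪ pre:
  G ∩ del = {}  (empty — regression defined)
  G \ add = {have(k4), open(d_dock_store)} \ {have(k4)} = {open(d_dock_store)}
  ∪ pre   = {open(d_dock_store)} ∪ {at(kitchen), key_at(k4,kitchen)}
          = {at(kitchen), key_at(k4,kitchen), open(d_dock_store)}

== RESULT ==
["at(kitchen)", "key_at(k4,kitchen)", "open(d_dock_store)"]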